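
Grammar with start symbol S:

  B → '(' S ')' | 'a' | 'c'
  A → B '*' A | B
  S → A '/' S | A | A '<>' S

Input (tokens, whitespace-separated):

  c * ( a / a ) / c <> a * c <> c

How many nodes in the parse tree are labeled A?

8

[S [A [B c] * [A [B ( [S [A [B a]] / [S [A [B a]]]] )]]] / [S [A [B c]] <> [S [A [B a] * [A [B c]]] <> [S [A [B c]]]]]]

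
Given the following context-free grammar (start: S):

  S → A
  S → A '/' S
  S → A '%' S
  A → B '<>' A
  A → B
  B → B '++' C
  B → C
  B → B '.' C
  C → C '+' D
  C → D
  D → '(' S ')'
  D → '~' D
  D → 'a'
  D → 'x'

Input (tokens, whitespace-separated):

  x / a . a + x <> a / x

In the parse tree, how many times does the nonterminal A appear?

[S [A [B [C [D x]]]] / [S [A [B [B [C [D a]]] . [C [C [D a]] + [D x]]] <> [A [B [C [D a]]]]] / [S [A [B [C [D x]]]]]]]

4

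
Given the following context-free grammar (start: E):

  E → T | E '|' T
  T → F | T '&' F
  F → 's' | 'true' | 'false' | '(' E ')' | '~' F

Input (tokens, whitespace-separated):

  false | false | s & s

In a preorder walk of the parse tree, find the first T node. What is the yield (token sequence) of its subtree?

[E [E [E [T [F false]]] | [T [F false]]] | [T [T [F s]] & [F s]]]

false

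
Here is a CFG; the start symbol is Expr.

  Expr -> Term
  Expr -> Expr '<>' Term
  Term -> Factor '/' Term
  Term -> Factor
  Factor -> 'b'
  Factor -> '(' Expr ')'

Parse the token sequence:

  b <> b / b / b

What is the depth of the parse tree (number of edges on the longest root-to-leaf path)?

[Expr [Expr [Term [Factor b]]] <> [Term [Factor b] / [Term [Factor b] / [Term [Factor b]]]]]

5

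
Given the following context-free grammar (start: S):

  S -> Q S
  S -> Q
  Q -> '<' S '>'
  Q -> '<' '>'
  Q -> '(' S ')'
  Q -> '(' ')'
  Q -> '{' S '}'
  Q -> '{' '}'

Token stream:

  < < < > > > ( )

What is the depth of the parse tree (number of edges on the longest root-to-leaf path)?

6

[S [Q < [S [Q < [S [Q < >]] >]] >] [S [Q ( )]]]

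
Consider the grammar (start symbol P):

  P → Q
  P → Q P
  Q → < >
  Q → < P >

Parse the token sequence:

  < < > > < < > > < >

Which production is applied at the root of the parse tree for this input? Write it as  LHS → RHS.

P → Q P

[P [Q < [P [Q < >]] >] [P [Q < [P [Q < >]] >] [P [Q < >]]]]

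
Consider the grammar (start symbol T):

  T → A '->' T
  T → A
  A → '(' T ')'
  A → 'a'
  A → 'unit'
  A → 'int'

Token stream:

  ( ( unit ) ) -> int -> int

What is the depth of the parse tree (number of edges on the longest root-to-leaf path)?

[T [A ( [T [A ( [T [A unit]] )]] )] -> [T [A int] -> [T [A int]]]]

6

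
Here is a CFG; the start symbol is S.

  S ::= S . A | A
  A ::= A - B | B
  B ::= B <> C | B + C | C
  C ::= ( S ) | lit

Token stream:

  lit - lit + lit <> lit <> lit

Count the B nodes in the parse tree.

[S [A [A [B [C lit]]] - [B [B [B [B [C lit]] + [C lit]] <> [C lit]] <> [C lit]]]]

5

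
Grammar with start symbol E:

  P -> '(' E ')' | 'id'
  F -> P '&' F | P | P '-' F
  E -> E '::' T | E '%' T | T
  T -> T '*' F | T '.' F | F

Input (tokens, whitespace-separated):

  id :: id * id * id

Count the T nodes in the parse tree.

4

[E [E [T [F [P id]]]] :: [T [T [T [F [P id]]] * [F [P id]]] * [F [P id]]]]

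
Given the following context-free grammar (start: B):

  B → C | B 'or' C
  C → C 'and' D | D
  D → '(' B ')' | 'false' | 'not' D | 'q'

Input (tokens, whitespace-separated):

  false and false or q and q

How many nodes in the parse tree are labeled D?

4

[B [B [C [C [D false]] and [D false]]] or [C [C [D q]] and [D q]]]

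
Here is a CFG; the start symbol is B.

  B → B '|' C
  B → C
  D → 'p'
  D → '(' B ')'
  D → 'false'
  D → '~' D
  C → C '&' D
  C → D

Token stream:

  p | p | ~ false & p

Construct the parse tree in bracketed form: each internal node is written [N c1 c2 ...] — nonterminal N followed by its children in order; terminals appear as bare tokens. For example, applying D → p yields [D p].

B
B | C
B | C | C
C | C | C
D | C | C
p | C | C
p | D | C
p | p | C
p | p | C & D
p | p | D & D
p | p | ~ D & D
p | p | ~ false & D
p | p | ~ false & p

[B [B [B [C [D p]]] | [C [D p]]] | [C [C [D ~ [D false]]] & [D p]]]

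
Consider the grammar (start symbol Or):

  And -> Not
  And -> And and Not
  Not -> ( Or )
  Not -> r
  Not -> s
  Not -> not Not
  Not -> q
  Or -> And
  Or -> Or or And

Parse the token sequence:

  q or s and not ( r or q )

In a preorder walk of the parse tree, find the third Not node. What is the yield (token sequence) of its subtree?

not ( r or q )

[Or [Or [And [Not q]]] or [And [And [Not s]] and [Not not [Not ( [Or [Or [And [Not r]]] or [And [Not q]]] )]]]]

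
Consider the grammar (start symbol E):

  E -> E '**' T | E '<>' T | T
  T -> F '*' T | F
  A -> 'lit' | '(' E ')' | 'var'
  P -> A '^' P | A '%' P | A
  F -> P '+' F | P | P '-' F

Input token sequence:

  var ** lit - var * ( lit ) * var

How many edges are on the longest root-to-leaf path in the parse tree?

11

[E [E [T [F [P [A var]]]]] ** [T [F [P [A lit]] - [F [P [A var]]]] * [T [F [P [A ( [E [T [F [P [A lit]]]]] )]]] * [T [F [P [A var]]]]]]]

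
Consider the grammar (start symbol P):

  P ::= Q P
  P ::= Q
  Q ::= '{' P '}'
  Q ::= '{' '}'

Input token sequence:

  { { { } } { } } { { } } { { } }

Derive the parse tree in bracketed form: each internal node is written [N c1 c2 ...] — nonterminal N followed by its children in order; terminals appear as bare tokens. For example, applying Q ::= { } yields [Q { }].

[P [Q { [P [Q { [P [Q { }]] }] [P [Q { }]]] }] [P [Q { [P [Q { }]] }] [P [Q { [P [Q { }]] }]]]]

P
Q P
{ P } P
{ Q P } P
{ { P } P } P
{ { Q } P } P
{ { { } } P } P
{ { { } } Q } P
{ { { } } { } } P
{ { { } } { } } Q P
{ { { } } { } } { P } P
{ { { } } { } } { Q } P
{ { { } } { } } { { } } P
{ { { } } { } } { { } } Q
{ { { } } { } } { { } } { P }
{ { { } } { } } { { } } { Q }
{ { { } } { } } { { } } { { } }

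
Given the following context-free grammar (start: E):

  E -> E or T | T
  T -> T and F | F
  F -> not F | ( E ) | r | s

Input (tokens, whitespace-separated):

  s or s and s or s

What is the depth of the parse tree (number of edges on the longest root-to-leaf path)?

5

[E [E [E [T [F s]]] or [T [T [F s]] and [F s]]] or [T [F s]]]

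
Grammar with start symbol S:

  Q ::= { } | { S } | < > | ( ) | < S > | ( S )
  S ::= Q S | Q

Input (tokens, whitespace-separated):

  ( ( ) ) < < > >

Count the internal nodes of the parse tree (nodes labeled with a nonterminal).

8

[S [Q ( [S [Q ( )]] )] [S [Q < [S [Q < >]] >]]]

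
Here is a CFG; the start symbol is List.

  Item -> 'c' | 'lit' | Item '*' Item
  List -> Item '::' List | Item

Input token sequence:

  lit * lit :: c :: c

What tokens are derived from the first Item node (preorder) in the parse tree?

[List [Item [Item lit] * [Item lit]] :: [List [Item c] :: [List [Item c]]]]

lit * lit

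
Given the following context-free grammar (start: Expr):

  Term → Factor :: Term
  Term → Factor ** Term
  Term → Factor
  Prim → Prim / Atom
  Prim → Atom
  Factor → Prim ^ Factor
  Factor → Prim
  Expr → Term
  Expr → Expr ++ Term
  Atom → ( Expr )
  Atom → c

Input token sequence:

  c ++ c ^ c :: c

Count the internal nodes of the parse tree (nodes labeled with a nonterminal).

[Expr [Expr [Term [Factor [Prim [Atom c]]]]] ++ [Term [Factor [Prim [Atom c]] ^ [Factor [Prim [Atom c]]]] :: [Term [Factor [Prim [Atom c]]]]]]

17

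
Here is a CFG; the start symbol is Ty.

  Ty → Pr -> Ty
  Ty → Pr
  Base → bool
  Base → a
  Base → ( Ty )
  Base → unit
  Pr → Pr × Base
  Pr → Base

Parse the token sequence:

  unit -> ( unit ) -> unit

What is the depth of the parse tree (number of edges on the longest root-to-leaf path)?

7

[Ty [Pr [Base unit]] -> [Ty [Pr [Base ( [Ty [Pr [Base unit]]] )]] -> [Ty [Pr [Base unit]]]]]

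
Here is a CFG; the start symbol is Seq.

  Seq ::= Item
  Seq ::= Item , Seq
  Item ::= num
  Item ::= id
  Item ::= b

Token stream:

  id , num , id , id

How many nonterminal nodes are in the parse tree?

[Seq [Item id] , [Seq [Item num] , [Seq [Item id] , [Seq [Item id]]]]]

8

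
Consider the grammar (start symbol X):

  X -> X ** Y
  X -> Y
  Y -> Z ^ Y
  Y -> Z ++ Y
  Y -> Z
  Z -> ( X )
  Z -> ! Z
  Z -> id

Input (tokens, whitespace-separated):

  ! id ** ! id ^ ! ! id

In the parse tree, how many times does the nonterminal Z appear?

[X [X [Y [Z ! [Z id]]]] ** [Y [Z ! [Z id]] ^ [Y [Z ! [Z ! [Z id]]]]]]

7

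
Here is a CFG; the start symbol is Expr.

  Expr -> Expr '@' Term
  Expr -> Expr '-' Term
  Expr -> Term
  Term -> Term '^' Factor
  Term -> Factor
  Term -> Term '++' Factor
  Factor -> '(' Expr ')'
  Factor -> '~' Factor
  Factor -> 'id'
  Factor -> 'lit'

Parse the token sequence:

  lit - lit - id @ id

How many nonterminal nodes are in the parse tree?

[Expr [Expr [Expr [Expr [Term [Factor lit]]] - [Term [Factor lit]]] - [Term [Factor id]]] @ [Term [Factor id]]]

12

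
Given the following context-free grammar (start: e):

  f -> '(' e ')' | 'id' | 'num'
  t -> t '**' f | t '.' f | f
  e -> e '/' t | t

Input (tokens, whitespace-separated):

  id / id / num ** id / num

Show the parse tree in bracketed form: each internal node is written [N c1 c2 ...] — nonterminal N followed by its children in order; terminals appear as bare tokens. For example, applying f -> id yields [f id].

[e [e [e [e [t [f id]]] / [t [f id]]] / [t [t [f num]] ** [f id]]] / [t [f num]]]

e
e / t
e / t / t
e / t / t / t
t / t / t / t
f / t / t / t
id / t / t / t
id / f / t / t
id / id / t / t
id / id / t ** f / t
id / id / f ** f / t
id / id / num ** f / t
id / id / num ** id / t
id / id / num ** id / f
id / id / num ** id / num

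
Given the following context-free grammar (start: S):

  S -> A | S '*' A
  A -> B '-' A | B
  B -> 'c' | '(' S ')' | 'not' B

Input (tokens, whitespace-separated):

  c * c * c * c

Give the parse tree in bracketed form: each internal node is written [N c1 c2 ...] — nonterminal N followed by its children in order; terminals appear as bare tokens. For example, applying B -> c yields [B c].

[S [S [S [S [A [B c]]] * [A [B c]]] * [A [B c]]] * [A [B c]]]

S
S * A
S * A * A
S * A * A * A
A * A * A * A
B * A * A * A
c * A * A * A
c * B * A * A
c * c * A * A
c * c * B * A
c * c * c * A
c * c * c * B
c * c * c * c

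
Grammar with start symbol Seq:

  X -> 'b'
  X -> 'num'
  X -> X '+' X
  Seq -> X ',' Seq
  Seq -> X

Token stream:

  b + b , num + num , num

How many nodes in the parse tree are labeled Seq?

3

[Seq [X [X b] + [X b]] , [Seq [X [X num] + [X num]] , [Seq [X num]]]]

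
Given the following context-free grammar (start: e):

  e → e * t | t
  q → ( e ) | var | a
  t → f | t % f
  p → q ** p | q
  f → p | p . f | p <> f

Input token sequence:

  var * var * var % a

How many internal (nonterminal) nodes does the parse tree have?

[e [e [e [t [f [p [q var]]]]] * [t [f [p [q var]]]]] * [t [t [f [p [q var]]]] % [f [p [q a]]]]]

19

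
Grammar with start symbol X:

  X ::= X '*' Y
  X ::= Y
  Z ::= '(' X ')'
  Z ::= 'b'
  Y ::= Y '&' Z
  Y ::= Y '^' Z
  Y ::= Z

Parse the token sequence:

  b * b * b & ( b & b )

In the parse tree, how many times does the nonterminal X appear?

[X [X [X [Y [Z b]]] * [Y [Z b]]] * [Y [Y [Z b]] & [Z ( [X [Y [Y [Z b]] & [Z b]]] )]]]

4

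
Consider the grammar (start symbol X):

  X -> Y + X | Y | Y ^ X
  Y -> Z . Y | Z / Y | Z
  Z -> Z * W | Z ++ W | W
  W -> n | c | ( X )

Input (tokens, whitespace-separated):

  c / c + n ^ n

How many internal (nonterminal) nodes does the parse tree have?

15

[X [Y [Z [W c]] / [Y [Z [W c]]]] + [X [Y [Z [W n]]] ^ [X [Y [Z [W n]]]]]]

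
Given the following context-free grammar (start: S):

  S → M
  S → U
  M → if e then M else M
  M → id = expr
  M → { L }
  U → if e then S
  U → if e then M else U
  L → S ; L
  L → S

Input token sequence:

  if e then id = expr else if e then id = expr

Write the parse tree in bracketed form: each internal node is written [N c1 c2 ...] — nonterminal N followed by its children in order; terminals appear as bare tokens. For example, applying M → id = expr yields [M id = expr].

[S [U if e then [M id = expr] else [U if e then [S [M id = expr]]]]]

S
U
if e then M else U
if e then id = expr else U
if e then id = expr else if e then S
if e then id = expr else if e then M
if e then id = expr else if e then id = expr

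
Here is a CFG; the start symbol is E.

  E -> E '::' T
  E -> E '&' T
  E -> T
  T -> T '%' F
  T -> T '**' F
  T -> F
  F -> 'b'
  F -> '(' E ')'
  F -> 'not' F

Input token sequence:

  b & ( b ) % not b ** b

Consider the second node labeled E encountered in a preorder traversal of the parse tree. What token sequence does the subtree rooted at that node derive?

[E [E [T [F b]]] & [T [T [T [F ( [E [T [F b]]] )]] % [F not [F b]]] ** [F b]]]

b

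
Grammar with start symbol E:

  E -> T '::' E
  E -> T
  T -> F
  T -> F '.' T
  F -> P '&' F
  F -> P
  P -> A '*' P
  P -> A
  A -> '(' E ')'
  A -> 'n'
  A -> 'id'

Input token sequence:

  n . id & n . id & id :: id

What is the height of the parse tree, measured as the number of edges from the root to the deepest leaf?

[E [T [F [P [A n]]] . [T [F [P [A id]] & [F [P [A n]]]] . [T [F [P [A id]] & [F [P [A id]]]]]]] :: [E [T [F [P [A id]]]]]]

8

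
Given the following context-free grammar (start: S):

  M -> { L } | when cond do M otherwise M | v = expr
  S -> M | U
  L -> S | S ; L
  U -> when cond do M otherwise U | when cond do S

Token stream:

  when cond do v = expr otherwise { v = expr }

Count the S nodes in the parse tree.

[S [M when cond do [M v = expr] otherwise [M { [L [S [M v = expr]]] }]]]

2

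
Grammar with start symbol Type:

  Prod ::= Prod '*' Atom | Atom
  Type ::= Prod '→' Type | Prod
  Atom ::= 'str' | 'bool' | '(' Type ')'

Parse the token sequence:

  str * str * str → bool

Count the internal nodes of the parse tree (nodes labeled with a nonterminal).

[Type [Prod [Prod [Prod [Atom str]] * [Atom str]] * [Atom str]] → [Type [Prod [Atom bool]]]]

10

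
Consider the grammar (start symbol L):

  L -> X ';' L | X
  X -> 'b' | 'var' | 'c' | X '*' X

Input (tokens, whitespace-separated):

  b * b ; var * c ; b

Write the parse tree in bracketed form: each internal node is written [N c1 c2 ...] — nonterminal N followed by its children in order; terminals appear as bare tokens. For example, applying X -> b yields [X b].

[L [X [X b] * [X b]] ; [L [X [X var] * [X c]] ; [L [X b]]]]

L
X ; L
X * X ; L
b * X ; L
b * b ; L
b * b ; X ; L
b * b ; X * X ; L
b * b ; var * X ; L
b * b ; var * c ; L
b * b ; var * c ; X
b * b ; var * c ; b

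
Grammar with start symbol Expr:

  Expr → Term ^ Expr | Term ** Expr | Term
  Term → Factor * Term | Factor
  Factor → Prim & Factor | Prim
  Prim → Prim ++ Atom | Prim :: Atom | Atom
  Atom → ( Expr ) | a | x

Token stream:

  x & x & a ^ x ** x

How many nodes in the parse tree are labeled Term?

[Expr [Term [Factor [Prim [Atom x]] & [Factor [Prim [Atom x]] & [Factor [Prim [Atom a]]]]]] ^ [Expr [Term [Factor [Prim [Atom x]]]] ** [Expr [Term [Factor [Prim [Atom x]]]]]]]

3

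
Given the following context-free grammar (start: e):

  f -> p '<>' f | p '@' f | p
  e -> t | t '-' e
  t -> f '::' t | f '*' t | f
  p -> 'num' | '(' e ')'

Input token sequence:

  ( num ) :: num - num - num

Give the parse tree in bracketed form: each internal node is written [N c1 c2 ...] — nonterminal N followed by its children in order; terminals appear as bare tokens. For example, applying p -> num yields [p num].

e
t - e
f :: t - e
p :: t - e
( e ) :: t - e
( t ) :: t - e
( f ) :: t - e
( p ) :: t - e
( num ) :: t - e
( num ) :: f - e
( num ) :: p - e
( num ) :: num - e
( num ) :: num - t - e
( num ) :: num - f - e
( num ) :: num - p - e
( num ) :: num - num - e
( num ) :: num - num - t
( num ) :: num - num - f
( num ) :: num - num - p
( num ) :: num - num - num

[e [t [f [p ( [e [t [f [p num]]]] )]] :: [t [f [p num]]]] - [e [t [f [p num]]] - [e [t [f [p num]]]]]]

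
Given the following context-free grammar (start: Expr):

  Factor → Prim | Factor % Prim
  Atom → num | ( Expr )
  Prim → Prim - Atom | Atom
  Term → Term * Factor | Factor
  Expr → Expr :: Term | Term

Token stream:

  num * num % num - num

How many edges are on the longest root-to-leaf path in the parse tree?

6

[Expr [Term [Term [Factor [Prim [Atom num]]]] * [Factor [Factor [Prim [Atom num]]] % [Prim [Prim [Atom num]] - [Atom num]]]]]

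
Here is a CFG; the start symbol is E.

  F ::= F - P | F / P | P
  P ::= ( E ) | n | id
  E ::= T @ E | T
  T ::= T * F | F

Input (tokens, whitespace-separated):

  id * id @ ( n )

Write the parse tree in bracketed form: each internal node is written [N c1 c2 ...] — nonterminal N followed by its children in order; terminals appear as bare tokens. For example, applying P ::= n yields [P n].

E
T @ E
T * F @ E
F * F @ E
P * F @ E
id * F @ E
id * P @ E
id * id @ E
id * id @ T
id * id @ F
id * id @ P
id * id @ ( E )
id * id @ ( T )
id * id @ ( F )
id * id @ ( P )
id * id @ ( n )

[E [T [T [F [P id]]] * [F [P id]]] @ [E [T [F [P ( [E [T [F [P n]]]] )]]]]]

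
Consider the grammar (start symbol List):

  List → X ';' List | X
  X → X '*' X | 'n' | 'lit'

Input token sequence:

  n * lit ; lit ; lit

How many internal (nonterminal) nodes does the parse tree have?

8

[List [X [X n] * [X lit]] ; [List [X lit] ; [List [X lit]]]]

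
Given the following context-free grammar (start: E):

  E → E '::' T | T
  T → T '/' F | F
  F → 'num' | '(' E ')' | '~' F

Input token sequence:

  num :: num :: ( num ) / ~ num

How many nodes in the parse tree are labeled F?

6

[E [E [E [T [F num]]] :: [T [F num]]] :: [T [T [F ( [E [T [F num]]] )]] / [F ~ [F num]]]]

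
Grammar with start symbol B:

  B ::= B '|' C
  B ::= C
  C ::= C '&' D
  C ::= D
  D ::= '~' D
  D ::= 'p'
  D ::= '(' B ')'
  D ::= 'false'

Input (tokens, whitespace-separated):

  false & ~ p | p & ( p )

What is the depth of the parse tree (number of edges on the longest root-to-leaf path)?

6

[B [B [C [C [D false]] & [D ~ [D p]]]] | [C [C [D p]] & [D ( [B [C [D p]]] )]]]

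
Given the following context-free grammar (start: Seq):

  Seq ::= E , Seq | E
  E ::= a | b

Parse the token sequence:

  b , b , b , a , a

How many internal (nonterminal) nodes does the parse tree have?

[Seq [E b] , [Seq [E b] , [Seq [E b] , [Seq [E a] , [Seq [E a]]]]]]

10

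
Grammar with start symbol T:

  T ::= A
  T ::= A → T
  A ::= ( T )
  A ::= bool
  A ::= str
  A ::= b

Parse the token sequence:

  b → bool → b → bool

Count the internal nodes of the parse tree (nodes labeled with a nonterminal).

[T [A b] → [T [A bool] → [T [A b] → [T [A bool]]]]]

8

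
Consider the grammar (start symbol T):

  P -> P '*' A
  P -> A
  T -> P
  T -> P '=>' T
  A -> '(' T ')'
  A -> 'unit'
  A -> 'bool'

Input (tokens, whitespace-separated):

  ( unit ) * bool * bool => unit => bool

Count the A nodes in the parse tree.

[T [P [P [P [A ( [T [P [A unit]]] )]] * [A bool]] * [A bool]] => [T [P [A unit]] => [T [P [A bool]]]]]

6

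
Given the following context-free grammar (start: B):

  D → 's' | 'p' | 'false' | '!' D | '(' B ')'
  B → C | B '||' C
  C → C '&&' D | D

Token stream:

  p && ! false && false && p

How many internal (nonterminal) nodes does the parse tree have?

10

[B [C [C [C [C [D p]] && [D ! [D false]]] && [D false]] && [D p]]]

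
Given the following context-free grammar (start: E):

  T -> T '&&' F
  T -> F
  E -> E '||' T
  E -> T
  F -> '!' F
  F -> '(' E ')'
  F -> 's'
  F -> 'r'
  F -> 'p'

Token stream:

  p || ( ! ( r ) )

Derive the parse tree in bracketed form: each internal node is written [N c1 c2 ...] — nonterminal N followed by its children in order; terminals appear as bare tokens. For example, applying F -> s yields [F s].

E
E || T
T || T
F || T
p || T
p || F
p || ( E )
p || ( T )
p || ( F )
p || ( ! F )
p || ( ! ( E ) )
p || ( ! ( T ) )
p || ( ! ( F ) )
p || ( ! ( r ) )

[E [E [T [F p]]] || [T [F ( [E [T [F ! [F ( [E [T [F r]]] )]]]] )]]]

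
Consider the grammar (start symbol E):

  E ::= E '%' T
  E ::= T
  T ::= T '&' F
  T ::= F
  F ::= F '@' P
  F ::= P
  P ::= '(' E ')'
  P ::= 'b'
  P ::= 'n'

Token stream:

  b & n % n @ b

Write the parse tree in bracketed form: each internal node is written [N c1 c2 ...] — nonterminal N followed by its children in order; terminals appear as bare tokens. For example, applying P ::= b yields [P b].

[E [E [T [T [F [P b]]] & [F [P n]]]] % [T [F [F [P n]] @ [P b]]]]

E
E % T
T % T
T & F % T
F & F % T
P & F % T
b & F % T
b & P % T
b & n % T
b & n % F
b & n % F @ P
b & n % P @ P
b & n % n @ P
b & n % n @ b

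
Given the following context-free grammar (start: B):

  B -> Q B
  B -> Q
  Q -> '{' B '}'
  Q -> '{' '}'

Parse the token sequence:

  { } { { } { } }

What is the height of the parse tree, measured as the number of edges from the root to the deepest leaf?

[B [Q { }] [B [Q { [B [Q { }] [B [Q { }]]] }]]]

6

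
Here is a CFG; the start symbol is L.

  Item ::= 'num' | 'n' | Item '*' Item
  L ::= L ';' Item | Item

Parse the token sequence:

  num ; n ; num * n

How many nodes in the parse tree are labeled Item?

[L [L [L [Item num]] ; [Item n]] ; [Item [Item num] * [Item n]]]

5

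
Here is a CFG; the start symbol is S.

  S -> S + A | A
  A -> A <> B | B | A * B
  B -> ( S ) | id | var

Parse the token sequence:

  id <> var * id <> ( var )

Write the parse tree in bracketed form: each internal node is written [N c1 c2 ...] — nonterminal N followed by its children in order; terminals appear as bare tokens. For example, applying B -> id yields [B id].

[S [A [A [A [A [B id]] <> [B var]] * [B id]] <> [B ( [S [A [B var]]] )]]]

S
A
A <> B
A * B <> B
A <> B * B <> B
B <> B * B <> B
id <> B * B <> B
id <> var * B <> B
id <> var * id <> B
id <> var * id <> ( S )
id <> var * id <> ( A )
id <> var * id <> ( B )
id <> var * id <> ( var )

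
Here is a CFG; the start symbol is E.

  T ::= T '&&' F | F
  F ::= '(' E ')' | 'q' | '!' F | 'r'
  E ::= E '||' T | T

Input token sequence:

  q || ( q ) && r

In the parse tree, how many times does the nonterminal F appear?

4

[E [E [T [F q]]] || [T [T [F ( [E [T [F q]]] )]] && [F r]]]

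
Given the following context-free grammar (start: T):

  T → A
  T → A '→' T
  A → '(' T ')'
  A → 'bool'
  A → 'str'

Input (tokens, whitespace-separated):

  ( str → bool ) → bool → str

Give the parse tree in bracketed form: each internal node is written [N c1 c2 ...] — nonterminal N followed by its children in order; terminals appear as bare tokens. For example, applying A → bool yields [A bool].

T
A → T
( T ) → T
( A → T ) → T
( str → T ) → T
( str → A ) → T
( str → bool ) → T
( str → bool ) → A → T
( str → bool ) → bool → T
( str → bool ) → bool → A
( str → bool ) → bool → str

[T [A ( [T [A str] → [T [A bool]]] )] → [T [A bool] → [T [A str]]]]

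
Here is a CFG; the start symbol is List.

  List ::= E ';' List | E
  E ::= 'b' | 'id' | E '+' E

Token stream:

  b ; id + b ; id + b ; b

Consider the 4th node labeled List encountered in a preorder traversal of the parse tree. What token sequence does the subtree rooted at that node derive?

b

[List [E b] ; [List [E [E id] + [E b]] ; [List [E [E id] + [E b]] ; [List [E b]]]]]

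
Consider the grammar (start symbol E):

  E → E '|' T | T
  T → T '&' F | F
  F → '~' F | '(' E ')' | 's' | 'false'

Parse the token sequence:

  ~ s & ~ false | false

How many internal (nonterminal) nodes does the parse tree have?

[E [E [T [T [F ~ [F s]]] & [F ~ [F false]]]] | [T [F false]]]

10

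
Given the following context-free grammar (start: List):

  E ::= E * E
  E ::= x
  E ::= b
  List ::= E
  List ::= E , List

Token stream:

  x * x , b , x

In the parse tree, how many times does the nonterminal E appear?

[List [E [E x] * [E x]] , [List [E b] , [List [E x]]]]

5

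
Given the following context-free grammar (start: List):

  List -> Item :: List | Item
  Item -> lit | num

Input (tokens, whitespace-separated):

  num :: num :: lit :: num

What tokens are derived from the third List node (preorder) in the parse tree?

[List [Item num] :: [List [Item num] :: [List [Item lit] :: [List [Item num]]]]]

lit :: num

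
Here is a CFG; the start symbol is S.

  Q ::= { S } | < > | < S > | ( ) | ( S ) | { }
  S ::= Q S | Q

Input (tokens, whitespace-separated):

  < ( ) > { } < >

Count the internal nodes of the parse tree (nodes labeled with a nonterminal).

[S [Q < [S [Q ( )]] >] [S [Q { }] [S [Q < >]]]]

8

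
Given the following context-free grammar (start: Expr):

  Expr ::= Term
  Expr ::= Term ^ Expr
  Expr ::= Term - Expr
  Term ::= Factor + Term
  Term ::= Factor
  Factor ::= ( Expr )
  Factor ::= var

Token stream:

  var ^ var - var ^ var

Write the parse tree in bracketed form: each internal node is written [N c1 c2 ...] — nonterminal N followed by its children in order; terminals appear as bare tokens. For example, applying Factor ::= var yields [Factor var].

[Expr [Term [Factor var]] ^ [Expr [Term [Factor var]] - [Expr [Term [Factor var]] ^ [Expr [Term [Factor var]]]]]]

Expr
Term ^ Expr
Factor ^ Expr
var ^ Expr
var ^ Term - Expr
var ^ Factor - Expr
var ^ var - Expr
var ^ var - Term ^ Expr
var ^ var - Factor ^ Expr
var ^ var - var ^ Expr
var ^ var - var ^ Term
var ^ var - var ^ Factor
var ^ var - var ^ var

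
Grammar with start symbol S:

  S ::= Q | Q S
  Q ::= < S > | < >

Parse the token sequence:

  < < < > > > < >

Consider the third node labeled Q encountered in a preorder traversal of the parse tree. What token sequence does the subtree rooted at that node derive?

< >

[S [Q < [S [Q < [S [Q < >]] >]] >] [S [Q < >]]]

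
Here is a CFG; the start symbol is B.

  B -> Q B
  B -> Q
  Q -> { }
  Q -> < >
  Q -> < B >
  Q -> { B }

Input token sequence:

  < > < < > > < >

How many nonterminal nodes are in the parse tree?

8

[B [Q < >] [B [Q < [B [Q < >]] >] [B [Q < >]]]]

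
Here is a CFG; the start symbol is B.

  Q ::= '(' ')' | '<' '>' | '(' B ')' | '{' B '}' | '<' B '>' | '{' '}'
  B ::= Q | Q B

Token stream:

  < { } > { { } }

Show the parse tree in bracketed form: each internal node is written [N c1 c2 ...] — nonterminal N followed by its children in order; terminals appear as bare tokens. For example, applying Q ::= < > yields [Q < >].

B
Q B
< B > B
< Q > B
< { } > B
< { } > Q
< { } > { B }
< { } > { Q }
< { } > { { } }

[B [Q < [B [Q { }]] >] [B [Q { [B [Q { }]] }]]]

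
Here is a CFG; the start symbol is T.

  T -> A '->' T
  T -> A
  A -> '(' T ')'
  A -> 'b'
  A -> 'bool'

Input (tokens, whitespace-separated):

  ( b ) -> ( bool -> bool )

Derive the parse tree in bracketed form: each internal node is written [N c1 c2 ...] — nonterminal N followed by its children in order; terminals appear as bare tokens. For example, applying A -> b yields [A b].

[T [A ( [T [A b]] )] -> [T [A ( [T [A bool] -> [T [A bool]]] )]]]

T
A -> T
( T ) -> T
( A ) -> T
( b ) -> T
( b ) -> A
( b ) -> ( T )
( b ) -> ( A -> T )
( b ) -> ( bool -> T )
( b ) -> ( bool -> A )
( b ) -> ( bool -> bool )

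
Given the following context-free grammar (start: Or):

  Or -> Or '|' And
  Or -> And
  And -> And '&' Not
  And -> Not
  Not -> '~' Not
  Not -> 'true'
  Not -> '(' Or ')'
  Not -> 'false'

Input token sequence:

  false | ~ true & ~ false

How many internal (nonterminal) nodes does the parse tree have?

10

[Or [Or [And [Not false]]] | [And [And [Not ~ [Not true]]] & [Not ~ [Not false]]]]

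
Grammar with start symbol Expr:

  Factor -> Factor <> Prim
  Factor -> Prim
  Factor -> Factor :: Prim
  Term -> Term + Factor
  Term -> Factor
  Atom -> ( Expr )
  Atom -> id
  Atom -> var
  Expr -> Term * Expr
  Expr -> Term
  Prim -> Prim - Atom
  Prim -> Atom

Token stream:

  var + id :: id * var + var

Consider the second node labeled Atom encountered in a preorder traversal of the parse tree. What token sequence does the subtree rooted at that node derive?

id

[Expr [Term [Term [Factor [Prim [Atom var]]]] + [Factor [Factor [Prim [Atom id]]] :: [Prim [Atom id]]]] * [Expr [Term [Term [Factor [Prim [Atom var]]]] + [Factor [Prim [Atom var]]]]]]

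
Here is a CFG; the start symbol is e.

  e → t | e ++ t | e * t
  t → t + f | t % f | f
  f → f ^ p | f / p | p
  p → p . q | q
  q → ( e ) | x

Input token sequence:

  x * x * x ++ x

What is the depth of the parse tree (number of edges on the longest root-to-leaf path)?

[e [e [e [e [t [f [p [q x]]]]] * [t [f [p [q x]]]]] * [t [f [p [q x]]]]] ++ [t [f [p [q x]]]]]

8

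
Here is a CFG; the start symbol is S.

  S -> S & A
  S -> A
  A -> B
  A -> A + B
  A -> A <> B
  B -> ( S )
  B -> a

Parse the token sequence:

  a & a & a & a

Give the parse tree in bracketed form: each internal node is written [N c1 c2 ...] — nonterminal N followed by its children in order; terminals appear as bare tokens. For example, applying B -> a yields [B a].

[S [S [S [S [A [B a]]] & [A [B a]]] & [A [B a]]] & [A [B a]]]

S
S & A
S & A & A
S & A & A & A
A & A & A & A
B & A & A & A
a & A & A & A
a & B & A & A
a & a & A & A
a & a & B & A
a & a & a & A
a & a & a & B
a & a & a & a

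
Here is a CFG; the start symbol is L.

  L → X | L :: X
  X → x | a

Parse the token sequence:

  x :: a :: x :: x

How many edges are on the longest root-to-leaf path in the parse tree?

5

[L [L [L [L [X x]] :: [X a]] :: [X x]] :: [X x]]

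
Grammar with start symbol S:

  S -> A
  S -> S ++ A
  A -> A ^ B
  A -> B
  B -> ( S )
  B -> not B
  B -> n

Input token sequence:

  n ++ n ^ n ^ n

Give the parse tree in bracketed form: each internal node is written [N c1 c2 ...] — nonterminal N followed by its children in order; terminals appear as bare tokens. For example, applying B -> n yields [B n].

[S [S [A [B n]]] ++ [A [A [A [B n]] ^ [B n]] ^ [B n]]]

S
S ++ A
A ++ A
B ++ A
n ++ A
n ++ A ^ B
n ++ A ^ B ^ B
n ++ B ^ B ^ B
n ++ n ^ B ^ B
n ++ n ^ n ^ B
n ++ n ^ n ^ n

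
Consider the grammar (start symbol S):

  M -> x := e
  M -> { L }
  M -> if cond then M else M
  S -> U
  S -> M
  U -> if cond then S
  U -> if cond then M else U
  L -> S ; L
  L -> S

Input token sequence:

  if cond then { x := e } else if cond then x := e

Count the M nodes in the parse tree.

3

[S [U if cond then [M { [L [S [M x := e]]] }] else [U if cond then [S [M x := e]]]]]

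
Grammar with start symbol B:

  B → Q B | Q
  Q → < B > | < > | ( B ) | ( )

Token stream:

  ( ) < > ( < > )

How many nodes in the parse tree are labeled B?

4

[B [Q ( )] [B [Q < >] [B [Q ( [B [Q < >]] )]]]]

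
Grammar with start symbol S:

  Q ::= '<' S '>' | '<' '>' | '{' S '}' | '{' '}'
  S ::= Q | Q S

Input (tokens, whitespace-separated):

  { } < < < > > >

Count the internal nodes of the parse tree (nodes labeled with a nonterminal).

8

[S [Q { }] [S [Q < [S [Q < [S [Q < >]] >]] >]]]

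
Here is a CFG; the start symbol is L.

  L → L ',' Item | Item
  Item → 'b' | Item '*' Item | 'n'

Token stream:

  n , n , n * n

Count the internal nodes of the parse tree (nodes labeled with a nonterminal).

[L [L [L [Item n]] , [Item n]] , [Item [Item n] * [Item n]]]

8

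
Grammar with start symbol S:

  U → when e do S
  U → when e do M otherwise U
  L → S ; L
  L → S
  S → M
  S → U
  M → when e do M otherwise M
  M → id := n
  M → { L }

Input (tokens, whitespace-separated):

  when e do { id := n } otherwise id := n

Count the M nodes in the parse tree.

[S [M when e do [M { [L [S [M id := n]]] }] otherwise [M id := n]]]

4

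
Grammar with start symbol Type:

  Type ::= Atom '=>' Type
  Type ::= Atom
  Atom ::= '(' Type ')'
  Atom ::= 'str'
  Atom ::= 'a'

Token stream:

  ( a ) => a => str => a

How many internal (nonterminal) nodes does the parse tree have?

10

[Type [Atom ( [Type [Atom a]] )] => [Type [Atom a] => [Type [Atom str] => [Type [Atom a]]]]]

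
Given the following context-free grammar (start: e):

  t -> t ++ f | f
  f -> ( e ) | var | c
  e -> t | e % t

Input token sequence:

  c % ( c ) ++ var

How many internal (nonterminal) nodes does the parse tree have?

[e [e [t [f c]]] % [t [t [f ( [e [t [f c]]] )]] ++ [f var]]]

11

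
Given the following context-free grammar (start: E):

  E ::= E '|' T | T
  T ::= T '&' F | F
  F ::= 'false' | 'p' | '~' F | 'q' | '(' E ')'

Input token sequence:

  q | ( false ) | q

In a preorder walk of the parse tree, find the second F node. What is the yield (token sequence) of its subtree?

( false )

[E [E [E [T [F q]]] | [T [F ( [E [T [F false]]] )]]] | [T [F q]]]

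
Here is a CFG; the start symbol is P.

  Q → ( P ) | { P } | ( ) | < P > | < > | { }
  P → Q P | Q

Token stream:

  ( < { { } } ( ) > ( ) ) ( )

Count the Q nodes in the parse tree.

[P [Q ( [P [Q < [P [Q { [P [Q { }]] }] [P [Q ( )]]] >] [P [Q ( )]]] )] [P [Q ( )]]]

7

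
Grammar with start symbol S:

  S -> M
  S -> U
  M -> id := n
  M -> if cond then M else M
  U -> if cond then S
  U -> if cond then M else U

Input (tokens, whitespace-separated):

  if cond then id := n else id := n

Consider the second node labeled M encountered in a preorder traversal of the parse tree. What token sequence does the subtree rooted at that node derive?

[S [M if cond then [M id := n] else [M id := n]]]

id := n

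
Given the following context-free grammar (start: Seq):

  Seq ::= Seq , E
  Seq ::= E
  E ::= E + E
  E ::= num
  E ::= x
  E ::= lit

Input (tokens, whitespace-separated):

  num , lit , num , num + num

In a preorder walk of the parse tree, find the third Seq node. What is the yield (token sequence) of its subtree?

[Seq [Seq [Seq [Seq [E num]] , [E lit]] , [E num]] , [E [E num] + [E num]]]

num , lit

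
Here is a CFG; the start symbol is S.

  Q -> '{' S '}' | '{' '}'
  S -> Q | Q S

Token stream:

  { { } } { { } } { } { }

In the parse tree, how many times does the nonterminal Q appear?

6

[S [Q { [S [Q { }]] }] [S [Q { [S [Q { }]] }] [S [Q { }] [S [Q { }]]]]]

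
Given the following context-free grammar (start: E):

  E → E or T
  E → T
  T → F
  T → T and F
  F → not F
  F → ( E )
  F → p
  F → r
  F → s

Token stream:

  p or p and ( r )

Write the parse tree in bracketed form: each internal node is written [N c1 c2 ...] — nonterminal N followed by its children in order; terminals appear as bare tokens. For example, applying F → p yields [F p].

E
E or T
T or T
F or T
p or T
p or T and F
p or F and F
p or p and F
p or p and ( E )
p or p and ( T )
p or p and ( F )
p or p and ( r )

[E [E [T [F p]]] or [T [T [F p]] and [F ( [E [T [F r]]] )]]]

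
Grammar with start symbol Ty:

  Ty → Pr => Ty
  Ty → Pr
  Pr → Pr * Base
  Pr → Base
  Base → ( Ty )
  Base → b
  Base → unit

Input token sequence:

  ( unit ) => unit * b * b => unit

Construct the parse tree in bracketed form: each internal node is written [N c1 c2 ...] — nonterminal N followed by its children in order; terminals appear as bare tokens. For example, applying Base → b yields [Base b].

Ty
Pr => Ty
Base => Ty
( Ty ) => Ty
( Pr ) => Ty
( Base ) => Ty
( unit ) => Ty
( unit ) => Pr => Ty
( unit ) => Pr * Base => Ty
( unit ) => Pr * Base * Base => Ty
( unit ) => Base * Base * Base => Ty
( unit ) => unit * Base * Base => Ty
( unit ) => unit * b * Base => Ty
( unit ) => unit * b * b => Ty
( unit ) => unit * b * b => Pr
( unit ) => unit * b * b => Base
( unit ) => unit * b * b => unit

[Ty [Pr [Base ( [Ty [Pr [Base unit]]] )]] => [Ty [Pr [Pr [Pr [Base unit]] * [Base b]] * [Base b]] => [Ty [Pr [Base unit]]]]]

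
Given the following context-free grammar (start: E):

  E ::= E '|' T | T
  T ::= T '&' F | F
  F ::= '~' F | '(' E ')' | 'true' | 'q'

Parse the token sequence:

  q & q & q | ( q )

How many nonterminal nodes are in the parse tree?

[E [E [T [T [T [F q]] & [F q]] & [F q]]] | [T [F ( [E [T [F q]]] )]]]

13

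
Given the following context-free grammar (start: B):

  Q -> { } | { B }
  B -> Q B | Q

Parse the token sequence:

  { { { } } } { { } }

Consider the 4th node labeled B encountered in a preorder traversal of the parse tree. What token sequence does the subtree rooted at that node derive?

{ { } }

[B [Q { [B [Q { [B [Q { }]] }]] }] [B [Q { [B [Q { }]] }]]]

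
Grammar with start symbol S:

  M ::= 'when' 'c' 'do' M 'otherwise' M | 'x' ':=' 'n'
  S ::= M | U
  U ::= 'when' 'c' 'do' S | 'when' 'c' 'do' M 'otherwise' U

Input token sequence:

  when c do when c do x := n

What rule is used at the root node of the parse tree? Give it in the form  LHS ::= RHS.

S ::= U

[S [U when c do [S [U when c do [S [M x := n]]]]]]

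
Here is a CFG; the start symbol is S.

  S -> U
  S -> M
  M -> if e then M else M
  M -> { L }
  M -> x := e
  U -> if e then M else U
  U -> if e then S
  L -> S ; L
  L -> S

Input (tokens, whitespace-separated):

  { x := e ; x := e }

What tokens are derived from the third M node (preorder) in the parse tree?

[S [M { [L [S [M x := e]] ; [L [S [M x := e]]]] }]]

x := e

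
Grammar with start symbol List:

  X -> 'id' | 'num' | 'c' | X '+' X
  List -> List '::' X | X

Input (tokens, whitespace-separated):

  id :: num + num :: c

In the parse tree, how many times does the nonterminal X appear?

[List [List [List [X id]] :: [X [X num] + [X num]]] :: [X c]]

5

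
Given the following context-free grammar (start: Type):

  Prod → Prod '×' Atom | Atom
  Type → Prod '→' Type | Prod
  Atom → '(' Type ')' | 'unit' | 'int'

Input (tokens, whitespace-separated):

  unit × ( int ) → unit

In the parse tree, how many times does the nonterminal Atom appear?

[Type [Prod [Prod [Atom unit]] × [Atom ( [Type [Prod [Atom int]]] )]] → [Type [Prod [Atom unit]]]]

4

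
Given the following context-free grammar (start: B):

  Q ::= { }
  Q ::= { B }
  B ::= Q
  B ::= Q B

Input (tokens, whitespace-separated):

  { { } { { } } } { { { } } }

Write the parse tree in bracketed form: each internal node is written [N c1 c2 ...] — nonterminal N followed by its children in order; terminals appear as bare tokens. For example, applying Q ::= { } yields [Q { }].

B
Q B
{ B } B
{ Q B } B
{ { } B } B
{ { } Q } B
{ { } { B } } B
{ { } { Q } } B
{ { } { { } } } B
{ { } { { } } } Q
{ { } { { } } } { B }
{ { } { { } } } { Q }
{ { } { { } } } { { B } }
{ { } { { } } } { { Q } }
{ { } { { } } } { { { } } }

[B [Q { [B [Q { }] [B [Q { [B [Q { }]] }]]] }] [B [Q { [B [Q { [B [Q { }]] }]] }]]]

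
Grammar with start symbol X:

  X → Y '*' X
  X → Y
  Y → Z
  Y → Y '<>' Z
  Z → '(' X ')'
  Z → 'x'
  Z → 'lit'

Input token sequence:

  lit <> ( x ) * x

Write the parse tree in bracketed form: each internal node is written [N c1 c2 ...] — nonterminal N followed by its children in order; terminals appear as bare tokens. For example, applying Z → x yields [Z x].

[X [Y [Y [Z lit]] <> [Z ( [X [Y [Z x]]] )]] * [X [Y [Z x]]]]

X
Y * X
Y <> Z * X
Z <> Z * X
lit <> Z * X
lit <> ( X ) * X
lit <> ( Y ) * X
lit <> ( Z ) * X
lit <> ( x ) * X
lit <> ( x ) * Y
lit <> ( x ) * Z
lit <> ( x ) * x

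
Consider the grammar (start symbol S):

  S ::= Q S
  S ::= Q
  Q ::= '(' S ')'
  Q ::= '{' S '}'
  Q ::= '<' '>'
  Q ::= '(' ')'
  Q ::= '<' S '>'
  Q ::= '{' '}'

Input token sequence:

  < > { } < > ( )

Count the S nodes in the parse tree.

[S [Q < >] [S [Q { }] [S [Q < >] [S [Q ( )]]]]]

4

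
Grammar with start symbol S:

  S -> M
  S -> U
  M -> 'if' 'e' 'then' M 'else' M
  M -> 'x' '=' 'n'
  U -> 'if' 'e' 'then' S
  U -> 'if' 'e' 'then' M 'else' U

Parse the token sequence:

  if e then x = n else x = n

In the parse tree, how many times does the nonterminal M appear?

3

[S [M if e then [M x = n] else [M x = n]]]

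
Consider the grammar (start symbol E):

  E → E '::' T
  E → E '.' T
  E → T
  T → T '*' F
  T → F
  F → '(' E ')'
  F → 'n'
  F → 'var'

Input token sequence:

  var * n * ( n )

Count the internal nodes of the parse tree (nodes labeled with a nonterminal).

10

[E [T [T [T [F var]] * [F n]] * [F ( [E [T [F n]]] )]]]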